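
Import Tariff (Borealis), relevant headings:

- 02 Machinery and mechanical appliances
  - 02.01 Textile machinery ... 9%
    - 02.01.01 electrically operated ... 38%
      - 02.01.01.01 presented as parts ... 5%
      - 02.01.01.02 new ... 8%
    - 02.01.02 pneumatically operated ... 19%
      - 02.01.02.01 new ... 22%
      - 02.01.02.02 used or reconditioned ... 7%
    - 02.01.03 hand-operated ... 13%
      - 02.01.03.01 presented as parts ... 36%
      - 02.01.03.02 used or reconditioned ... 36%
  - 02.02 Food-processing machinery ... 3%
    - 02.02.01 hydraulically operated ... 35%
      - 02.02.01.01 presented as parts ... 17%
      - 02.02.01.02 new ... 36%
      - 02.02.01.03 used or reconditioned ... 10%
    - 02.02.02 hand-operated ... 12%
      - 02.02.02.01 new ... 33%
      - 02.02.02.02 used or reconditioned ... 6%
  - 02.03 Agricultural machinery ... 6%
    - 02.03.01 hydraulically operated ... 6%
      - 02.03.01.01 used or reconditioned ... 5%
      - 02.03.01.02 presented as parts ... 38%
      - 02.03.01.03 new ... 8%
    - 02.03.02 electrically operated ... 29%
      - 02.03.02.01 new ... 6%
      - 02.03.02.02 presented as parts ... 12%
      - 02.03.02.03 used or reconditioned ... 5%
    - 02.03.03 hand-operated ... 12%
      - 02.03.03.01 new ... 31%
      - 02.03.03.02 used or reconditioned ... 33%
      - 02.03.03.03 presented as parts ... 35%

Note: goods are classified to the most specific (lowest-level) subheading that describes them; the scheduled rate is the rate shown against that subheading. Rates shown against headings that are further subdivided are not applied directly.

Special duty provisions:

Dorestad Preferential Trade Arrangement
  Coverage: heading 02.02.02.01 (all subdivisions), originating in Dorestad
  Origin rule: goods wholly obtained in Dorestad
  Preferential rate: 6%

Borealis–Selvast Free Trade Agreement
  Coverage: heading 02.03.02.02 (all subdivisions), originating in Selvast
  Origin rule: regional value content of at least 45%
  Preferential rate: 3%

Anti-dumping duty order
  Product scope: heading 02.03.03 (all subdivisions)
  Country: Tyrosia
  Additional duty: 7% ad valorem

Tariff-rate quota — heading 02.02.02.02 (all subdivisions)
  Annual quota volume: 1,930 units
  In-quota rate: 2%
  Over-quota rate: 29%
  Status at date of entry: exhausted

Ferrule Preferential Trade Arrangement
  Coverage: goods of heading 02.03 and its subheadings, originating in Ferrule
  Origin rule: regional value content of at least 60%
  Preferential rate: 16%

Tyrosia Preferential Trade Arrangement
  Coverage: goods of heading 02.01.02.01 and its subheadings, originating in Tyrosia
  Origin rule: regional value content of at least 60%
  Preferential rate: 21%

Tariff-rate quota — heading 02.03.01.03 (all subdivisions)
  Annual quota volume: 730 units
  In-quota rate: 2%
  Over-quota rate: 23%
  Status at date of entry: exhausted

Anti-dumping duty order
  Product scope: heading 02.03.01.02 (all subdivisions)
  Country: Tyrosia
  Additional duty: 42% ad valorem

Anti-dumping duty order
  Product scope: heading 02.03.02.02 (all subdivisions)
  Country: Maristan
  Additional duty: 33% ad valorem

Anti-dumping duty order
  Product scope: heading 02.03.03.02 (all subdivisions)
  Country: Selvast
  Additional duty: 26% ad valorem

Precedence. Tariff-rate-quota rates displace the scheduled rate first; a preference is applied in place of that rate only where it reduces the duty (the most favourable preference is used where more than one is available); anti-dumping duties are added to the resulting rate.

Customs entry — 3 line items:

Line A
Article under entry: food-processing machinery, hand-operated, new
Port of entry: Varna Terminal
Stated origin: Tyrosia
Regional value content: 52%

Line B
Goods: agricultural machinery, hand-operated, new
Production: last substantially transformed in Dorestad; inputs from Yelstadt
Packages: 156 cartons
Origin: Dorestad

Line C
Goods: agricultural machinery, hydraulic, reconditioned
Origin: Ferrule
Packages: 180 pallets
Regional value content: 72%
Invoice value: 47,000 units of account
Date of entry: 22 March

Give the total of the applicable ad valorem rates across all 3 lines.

Line A: food-processing → 02.02; hand-operated → 02.02.02; new → 02.02.02.01. Scheduled 33%. Tyrosia agreement on 02.01.02.01: 02.02.02.01 not covered. → 33%.
Line B: agricultural → 02.03; hand-operated → 02.03.03; new → 02.03.03.01. Scheduled 31%. Dorestad agreement on 02.02.02.01: 02.03.03.01 not covered. → 31%.
Line C: agricultural → 02.03; hydraulic → 02.03.01; reconditioned → 02.03.01.01. Scheduled 5%. Ferrule agreement on 02.03: RVC ≥ 60% → 16% available; preference 16% not lower than 5% → no reduction. → 5%.
Sum: 33% + 31% + 5% = 69%.

69%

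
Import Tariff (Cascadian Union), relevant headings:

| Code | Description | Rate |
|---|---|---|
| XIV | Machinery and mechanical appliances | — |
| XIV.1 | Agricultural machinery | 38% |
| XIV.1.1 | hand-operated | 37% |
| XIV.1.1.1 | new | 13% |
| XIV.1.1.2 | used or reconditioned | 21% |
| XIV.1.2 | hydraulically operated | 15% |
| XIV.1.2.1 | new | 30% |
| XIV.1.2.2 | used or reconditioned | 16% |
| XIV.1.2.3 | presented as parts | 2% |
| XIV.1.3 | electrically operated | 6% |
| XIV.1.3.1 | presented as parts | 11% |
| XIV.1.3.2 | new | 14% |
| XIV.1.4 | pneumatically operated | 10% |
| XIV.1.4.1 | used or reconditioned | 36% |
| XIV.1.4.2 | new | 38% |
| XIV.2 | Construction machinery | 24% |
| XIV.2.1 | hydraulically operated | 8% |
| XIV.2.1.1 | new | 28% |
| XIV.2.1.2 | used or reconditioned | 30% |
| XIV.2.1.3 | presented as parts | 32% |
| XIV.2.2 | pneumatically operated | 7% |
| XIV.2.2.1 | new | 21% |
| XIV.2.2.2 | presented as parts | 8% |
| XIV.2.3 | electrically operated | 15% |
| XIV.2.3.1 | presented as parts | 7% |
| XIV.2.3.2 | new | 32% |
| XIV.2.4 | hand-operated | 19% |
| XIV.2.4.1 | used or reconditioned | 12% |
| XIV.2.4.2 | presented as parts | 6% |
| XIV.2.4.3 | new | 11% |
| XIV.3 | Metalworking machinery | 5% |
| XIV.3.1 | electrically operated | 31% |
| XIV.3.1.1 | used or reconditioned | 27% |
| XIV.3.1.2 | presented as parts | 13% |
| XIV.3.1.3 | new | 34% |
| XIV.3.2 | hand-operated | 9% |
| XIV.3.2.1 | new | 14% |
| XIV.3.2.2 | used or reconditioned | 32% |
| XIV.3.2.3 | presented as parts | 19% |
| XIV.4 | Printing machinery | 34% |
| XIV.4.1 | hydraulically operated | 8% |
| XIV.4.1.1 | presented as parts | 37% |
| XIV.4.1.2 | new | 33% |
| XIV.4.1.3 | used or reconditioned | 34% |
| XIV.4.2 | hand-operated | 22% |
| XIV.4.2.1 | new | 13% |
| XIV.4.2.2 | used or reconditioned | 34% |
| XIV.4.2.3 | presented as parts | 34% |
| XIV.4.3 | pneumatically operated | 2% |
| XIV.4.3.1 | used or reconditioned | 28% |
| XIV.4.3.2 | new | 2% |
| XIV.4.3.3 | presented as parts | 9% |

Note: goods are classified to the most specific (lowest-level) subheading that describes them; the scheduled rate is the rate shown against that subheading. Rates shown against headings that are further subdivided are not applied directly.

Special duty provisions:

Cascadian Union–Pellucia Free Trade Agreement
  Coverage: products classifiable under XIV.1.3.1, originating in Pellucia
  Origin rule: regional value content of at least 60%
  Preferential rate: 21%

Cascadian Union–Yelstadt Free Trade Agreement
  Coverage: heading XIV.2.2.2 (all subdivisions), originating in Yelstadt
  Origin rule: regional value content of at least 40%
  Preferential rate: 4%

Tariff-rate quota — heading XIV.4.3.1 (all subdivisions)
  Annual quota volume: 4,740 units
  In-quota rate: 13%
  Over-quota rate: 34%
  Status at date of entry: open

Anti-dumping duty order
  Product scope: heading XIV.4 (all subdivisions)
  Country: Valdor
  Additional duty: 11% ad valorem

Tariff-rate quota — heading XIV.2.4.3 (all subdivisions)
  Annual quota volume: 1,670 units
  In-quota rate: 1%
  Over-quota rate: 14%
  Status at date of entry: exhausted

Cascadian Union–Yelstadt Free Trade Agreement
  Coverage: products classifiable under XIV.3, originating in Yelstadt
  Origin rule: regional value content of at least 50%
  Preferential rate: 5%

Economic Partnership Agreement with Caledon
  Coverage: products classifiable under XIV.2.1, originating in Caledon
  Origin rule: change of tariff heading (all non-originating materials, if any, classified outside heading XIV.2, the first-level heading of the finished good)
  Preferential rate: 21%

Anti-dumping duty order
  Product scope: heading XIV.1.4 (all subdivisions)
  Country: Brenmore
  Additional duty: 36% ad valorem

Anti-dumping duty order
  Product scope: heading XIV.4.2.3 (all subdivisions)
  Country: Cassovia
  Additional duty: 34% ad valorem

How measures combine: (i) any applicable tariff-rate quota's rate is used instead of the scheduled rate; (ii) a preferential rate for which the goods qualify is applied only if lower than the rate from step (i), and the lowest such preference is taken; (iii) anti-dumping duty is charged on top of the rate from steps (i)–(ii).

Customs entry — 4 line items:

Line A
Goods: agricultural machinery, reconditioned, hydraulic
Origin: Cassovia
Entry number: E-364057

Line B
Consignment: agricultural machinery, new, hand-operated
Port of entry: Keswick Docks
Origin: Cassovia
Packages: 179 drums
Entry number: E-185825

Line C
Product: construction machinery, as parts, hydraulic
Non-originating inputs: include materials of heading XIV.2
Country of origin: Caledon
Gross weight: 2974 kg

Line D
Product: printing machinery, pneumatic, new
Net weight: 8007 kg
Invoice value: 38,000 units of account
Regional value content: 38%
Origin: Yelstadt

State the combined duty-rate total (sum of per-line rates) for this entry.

Line A: agricultural → XIV.1; hydraulic → XIV.1.2; reconditioned → XIV.1.2.2. Scheduled 16%. No special measure applies. → 16%.
Line B: agricultural → XIV.1; hand-operated → XIV.1.1; new → XIV.1.1.1. Scheduled 13%. No special measure applies. → 13%.
Line C: construction → XIV.2; hydraulic → XIV.2.1; as parts → XIV.2.1.3. Scheduled 32%. Caledon agreement on XIV.2.1: CTH not met. → 32%.
Line D: printing → XIV.4; pneumatic → XIV.4.3; new → XIV.4.3.2. Scheduled 2%. Yelstadt agreement on XIV.2.2.2: XIV.4.3.2 not covered; Yelstadt agreement on XIV.3: XIV.4.3.2 not covered. → 2%.
Sum: 16% + 13% + 32% + 2% = 63%.

63%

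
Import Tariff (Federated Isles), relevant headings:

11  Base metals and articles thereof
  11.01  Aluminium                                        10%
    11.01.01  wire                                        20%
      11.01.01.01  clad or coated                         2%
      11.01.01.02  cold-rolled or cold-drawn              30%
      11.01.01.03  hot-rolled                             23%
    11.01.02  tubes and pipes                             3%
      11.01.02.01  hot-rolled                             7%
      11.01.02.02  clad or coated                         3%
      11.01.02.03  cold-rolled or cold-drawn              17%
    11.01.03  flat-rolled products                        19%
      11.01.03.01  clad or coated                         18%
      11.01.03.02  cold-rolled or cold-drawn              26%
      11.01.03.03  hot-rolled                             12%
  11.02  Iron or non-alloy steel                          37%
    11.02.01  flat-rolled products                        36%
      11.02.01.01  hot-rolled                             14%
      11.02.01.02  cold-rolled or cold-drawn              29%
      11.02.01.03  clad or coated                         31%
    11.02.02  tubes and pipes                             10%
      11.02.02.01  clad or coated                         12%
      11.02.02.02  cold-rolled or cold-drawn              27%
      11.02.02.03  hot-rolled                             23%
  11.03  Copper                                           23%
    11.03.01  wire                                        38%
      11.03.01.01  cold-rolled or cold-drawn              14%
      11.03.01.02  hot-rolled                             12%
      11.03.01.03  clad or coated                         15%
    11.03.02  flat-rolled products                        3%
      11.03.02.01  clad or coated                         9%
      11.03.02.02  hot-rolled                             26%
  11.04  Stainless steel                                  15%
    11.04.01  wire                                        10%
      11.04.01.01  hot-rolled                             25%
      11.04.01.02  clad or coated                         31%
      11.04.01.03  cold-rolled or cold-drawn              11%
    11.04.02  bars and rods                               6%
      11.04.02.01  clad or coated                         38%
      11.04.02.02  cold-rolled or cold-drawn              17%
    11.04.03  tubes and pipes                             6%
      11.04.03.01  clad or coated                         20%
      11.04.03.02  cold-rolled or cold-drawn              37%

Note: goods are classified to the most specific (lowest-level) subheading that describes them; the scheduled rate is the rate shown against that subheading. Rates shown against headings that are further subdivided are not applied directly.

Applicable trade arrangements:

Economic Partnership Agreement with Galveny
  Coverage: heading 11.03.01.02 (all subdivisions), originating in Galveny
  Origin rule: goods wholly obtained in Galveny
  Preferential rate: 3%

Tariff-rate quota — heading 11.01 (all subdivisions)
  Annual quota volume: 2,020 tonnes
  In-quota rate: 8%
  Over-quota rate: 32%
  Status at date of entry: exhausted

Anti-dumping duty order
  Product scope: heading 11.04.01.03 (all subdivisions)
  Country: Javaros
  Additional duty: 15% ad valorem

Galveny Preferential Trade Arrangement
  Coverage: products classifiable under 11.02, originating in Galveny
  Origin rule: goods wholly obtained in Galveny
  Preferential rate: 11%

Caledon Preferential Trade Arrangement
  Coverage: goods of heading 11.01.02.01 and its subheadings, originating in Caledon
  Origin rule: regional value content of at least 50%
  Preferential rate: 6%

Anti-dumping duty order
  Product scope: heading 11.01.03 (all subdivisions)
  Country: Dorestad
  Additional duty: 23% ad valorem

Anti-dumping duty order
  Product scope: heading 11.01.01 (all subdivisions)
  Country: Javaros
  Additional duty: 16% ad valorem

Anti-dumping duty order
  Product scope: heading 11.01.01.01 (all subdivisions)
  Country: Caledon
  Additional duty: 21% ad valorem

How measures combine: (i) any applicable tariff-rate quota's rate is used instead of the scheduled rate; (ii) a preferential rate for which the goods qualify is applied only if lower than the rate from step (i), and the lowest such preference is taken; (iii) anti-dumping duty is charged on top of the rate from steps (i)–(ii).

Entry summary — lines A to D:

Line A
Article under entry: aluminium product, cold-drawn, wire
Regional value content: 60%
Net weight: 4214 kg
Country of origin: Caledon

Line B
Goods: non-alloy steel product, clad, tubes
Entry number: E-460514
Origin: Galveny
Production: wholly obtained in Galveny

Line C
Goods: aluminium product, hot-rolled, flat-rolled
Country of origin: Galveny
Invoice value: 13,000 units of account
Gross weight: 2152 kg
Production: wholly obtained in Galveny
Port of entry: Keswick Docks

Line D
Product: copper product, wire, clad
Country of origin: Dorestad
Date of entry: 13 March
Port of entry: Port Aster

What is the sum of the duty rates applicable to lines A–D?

90%

Line A: aluminium → 11.01; wire → 11.01.01; cold-drawn → 11.01.01.02. Scheduled 30%. quota on 11.01 exhausted → over-quota 32%; Caledon agreement on 11.01.02.01: 11.01.01.02 not covered. → 32%.
Line B: non-alloy steel → 11.02; tubes → 11.02.02; clad → 11.02.02.01. Scheduled 12%. Galveny agreement on 11.03.01.02: 11.02.02.01 not covered; Galveny agreement on 11.02: wholly obtained → 11% available; preferential 11%. → 11%.
Line C: aluminium → 11.01; flat-rolled → 11.01.03; hot-rolled → 11.01.03.03. Scheduled 12%. quota on 11.01 exhausted → over-quota 32%; Galveny agreement on 11.03.01.02: 11.01.03.03 not covered; Galveny agreement on 11.02: 11.01.03.03 not covered. → 32%.
Line D: copper → 11.03; wire → 11.03.01; clad → 11.03.01.03. Scheduled 15%. No special measure applies. → 15%.
Sum: 32% + 11% + 32% + 15% = 90%.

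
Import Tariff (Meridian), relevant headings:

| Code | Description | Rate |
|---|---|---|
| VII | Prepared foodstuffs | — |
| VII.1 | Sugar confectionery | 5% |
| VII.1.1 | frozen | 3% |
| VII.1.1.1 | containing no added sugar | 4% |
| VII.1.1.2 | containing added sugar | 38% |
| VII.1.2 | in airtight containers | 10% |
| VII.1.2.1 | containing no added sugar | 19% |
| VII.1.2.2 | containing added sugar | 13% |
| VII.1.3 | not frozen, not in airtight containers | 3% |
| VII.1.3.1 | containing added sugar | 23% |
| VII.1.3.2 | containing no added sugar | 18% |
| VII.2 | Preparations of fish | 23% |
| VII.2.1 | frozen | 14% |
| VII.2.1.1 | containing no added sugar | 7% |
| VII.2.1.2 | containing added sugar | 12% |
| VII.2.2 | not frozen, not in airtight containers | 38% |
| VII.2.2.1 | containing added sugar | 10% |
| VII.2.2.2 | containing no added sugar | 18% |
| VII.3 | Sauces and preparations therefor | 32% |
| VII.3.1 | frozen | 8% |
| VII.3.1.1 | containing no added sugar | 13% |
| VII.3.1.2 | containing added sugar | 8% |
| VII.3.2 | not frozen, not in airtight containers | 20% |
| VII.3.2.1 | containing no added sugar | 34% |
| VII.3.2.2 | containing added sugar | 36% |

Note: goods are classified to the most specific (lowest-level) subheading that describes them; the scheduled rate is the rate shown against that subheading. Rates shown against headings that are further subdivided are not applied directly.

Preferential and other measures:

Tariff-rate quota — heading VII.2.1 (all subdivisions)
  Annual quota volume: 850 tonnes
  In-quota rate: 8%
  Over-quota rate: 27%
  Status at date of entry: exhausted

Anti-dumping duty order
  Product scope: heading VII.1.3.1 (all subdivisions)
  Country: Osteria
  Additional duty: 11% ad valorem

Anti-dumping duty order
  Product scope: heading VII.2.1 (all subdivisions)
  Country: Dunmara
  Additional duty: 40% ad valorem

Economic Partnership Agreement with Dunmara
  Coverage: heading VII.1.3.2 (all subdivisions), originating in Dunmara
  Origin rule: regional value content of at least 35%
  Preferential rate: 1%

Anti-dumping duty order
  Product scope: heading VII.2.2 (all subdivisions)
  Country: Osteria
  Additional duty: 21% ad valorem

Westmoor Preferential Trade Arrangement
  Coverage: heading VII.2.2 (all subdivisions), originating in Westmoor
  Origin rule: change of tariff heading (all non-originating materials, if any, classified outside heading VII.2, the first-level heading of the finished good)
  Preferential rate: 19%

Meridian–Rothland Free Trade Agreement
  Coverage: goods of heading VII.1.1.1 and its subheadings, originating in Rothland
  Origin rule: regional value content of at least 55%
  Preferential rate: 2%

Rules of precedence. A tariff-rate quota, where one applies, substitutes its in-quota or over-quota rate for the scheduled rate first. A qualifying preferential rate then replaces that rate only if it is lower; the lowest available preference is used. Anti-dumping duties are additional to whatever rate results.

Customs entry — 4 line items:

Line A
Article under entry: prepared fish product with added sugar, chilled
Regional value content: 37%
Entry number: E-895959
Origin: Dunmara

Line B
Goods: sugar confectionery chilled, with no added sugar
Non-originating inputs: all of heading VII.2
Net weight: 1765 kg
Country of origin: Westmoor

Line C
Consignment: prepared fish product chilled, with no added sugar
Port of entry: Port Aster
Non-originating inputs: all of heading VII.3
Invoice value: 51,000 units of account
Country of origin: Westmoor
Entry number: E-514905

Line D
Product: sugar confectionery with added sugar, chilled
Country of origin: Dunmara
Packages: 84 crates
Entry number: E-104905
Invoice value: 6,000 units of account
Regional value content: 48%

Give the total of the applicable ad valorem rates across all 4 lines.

Line A: prepared fish product → VII.2; chilled → VII.2.2; with added sugar → VII.2.2.1. Scheduled 10%. Dunmara agreement on VII.1.3.2: VII.2.2.1 not covered. → 10%.
Line B: sugar confectionery → VII.1; chilled → VII.1.3; with no added sugar → VII.1.3.2. Scheduled 18%. Westmoor agreement on VII.2.2: VII.1.3.2 not covered. → 18%.
Line C: prepared fish product → VII.2; chilled → VII.2.2; with no added sugar → VII.2.2.2. Scheduled 18%. Westmoor agreement on VII.2.2: CTH met → 19% available; preference 19% not lower than 18% → no reduction. → 18%.
Line D: sugar confectionery → VII.1; chilled → VII.1.3; with added sugar → VII.1.3.1. Scheduled 23%. Dunmara agreement on VII.1.3.2: VII.1.3.1 not covered. → 23%.
Sum: 10% + 18% + 18% + 23% = 69%.

69%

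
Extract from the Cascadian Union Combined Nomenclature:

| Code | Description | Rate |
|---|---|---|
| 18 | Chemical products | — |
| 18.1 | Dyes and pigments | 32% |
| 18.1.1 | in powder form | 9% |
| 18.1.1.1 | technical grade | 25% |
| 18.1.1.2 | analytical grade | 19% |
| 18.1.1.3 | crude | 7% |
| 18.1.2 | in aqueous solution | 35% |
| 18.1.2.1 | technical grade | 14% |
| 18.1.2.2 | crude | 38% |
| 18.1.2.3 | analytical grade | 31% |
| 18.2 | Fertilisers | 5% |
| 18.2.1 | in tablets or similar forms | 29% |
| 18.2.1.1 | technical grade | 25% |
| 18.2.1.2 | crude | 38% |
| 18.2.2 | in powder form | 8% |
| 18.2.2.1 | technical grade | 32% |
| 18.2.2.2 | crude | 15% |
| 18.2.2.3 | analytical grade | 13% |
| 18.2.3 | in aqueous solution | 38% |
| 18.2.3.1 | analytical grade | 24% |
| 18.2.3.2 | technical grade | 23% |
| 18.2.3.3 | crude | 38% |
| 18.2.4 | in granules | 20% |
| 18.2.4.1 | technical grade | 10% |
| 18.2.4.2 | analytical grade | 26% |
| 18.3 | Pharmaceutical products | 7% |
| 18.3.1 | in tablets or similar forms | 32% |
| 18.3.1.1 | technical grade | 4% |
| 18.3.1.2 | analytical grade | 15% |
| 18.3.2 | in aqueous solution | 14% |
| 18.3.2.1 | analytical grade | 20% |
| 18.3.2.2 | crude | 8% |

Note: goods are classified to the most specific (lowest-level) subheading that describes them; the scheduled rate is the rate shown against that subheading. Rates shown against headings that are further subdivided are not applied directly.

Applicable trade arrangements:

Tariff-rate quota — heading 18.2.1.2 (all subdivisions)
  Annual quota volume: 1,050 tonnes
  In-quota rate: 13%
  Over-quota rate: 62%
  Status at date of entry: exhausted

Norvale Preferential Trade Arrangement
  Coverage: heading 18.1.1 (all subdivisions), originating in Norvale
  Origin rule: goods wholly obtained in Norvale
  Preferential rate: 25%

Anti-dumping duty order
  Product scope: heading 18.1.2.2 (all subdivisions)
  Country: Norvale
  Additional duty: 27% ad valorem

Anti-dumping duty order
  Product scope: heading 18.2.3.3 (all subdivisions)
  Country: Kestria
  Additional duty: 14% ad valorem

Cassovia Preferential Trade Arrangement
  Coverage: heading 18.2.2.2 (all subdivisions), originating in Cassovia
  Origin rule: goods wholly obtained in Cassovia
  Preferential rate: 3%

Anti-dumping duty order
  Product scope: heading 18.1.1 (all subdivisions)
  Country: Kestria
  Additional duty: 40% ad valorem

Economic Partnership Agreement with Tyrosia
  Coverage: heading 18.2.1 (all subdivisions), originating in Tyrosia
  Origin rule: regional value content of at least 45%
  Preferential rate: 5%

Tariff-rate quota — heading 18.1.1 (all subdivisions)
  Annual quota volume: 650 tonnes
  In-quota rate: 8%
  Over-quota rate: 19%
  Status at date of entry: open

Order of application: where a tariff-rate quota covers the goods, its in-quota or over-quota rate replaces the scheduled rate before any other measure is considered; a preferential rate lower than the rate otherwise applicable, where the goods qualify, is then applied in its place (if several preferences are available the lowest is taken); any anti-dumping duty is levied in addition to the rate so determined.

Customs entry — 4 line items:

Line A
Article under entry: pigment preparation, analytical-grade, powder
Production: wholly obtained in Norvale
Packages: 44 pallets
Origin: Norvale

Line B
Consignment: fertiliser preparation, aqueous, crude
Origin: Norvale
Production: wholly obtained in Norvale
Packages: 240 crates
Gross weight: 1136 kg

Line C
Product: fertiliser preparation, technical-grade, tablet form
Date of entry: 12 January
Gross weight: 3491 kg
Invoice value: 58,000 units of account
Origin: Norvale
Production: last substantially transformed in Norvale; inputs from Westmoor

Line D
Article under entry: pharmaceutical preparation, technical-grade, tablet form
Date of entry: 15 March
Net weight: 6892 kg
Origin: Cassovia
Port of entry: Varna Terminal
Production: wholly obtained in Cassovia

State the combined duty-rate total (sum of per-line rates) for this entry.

75%

Line A: pigment → 18.1; powder → 18.1.1; analytical-grade → 18.1.1.2. Scheduled 19%. quota on 18.1.1 open → in-quota 8%; Norvale agreement on 18.1.1: wholly obtained → 25% available; preference 25% not lower than 8% → no reduction. → 8%.
Line B: fertiliser → 18.2; aqueous → 18.2.3; crude → 18.2.3.3. Scheduled 38%. Norvale agreement on 18.1.1: 18.2.3.3 not covered. → 38%.
Line C: fertiliser → 18.2; tablet form → 18.2.1; technical-grade → 18.2.1.1. Scheduled 25%. Norvale agreement on 18.1.1: 18.2.1.1 not covered. → 25%.
Line D: pharmaceutical → 18.3; tablet form → 18.3.1; technical-grade → 18.3.1.1. Scheduled 4%. Cassovia agreement on 18.2.2.2: 18.3.1.1 not covered. → 4%.
Sum: 8% + 38% + 25% + 4% = 75%.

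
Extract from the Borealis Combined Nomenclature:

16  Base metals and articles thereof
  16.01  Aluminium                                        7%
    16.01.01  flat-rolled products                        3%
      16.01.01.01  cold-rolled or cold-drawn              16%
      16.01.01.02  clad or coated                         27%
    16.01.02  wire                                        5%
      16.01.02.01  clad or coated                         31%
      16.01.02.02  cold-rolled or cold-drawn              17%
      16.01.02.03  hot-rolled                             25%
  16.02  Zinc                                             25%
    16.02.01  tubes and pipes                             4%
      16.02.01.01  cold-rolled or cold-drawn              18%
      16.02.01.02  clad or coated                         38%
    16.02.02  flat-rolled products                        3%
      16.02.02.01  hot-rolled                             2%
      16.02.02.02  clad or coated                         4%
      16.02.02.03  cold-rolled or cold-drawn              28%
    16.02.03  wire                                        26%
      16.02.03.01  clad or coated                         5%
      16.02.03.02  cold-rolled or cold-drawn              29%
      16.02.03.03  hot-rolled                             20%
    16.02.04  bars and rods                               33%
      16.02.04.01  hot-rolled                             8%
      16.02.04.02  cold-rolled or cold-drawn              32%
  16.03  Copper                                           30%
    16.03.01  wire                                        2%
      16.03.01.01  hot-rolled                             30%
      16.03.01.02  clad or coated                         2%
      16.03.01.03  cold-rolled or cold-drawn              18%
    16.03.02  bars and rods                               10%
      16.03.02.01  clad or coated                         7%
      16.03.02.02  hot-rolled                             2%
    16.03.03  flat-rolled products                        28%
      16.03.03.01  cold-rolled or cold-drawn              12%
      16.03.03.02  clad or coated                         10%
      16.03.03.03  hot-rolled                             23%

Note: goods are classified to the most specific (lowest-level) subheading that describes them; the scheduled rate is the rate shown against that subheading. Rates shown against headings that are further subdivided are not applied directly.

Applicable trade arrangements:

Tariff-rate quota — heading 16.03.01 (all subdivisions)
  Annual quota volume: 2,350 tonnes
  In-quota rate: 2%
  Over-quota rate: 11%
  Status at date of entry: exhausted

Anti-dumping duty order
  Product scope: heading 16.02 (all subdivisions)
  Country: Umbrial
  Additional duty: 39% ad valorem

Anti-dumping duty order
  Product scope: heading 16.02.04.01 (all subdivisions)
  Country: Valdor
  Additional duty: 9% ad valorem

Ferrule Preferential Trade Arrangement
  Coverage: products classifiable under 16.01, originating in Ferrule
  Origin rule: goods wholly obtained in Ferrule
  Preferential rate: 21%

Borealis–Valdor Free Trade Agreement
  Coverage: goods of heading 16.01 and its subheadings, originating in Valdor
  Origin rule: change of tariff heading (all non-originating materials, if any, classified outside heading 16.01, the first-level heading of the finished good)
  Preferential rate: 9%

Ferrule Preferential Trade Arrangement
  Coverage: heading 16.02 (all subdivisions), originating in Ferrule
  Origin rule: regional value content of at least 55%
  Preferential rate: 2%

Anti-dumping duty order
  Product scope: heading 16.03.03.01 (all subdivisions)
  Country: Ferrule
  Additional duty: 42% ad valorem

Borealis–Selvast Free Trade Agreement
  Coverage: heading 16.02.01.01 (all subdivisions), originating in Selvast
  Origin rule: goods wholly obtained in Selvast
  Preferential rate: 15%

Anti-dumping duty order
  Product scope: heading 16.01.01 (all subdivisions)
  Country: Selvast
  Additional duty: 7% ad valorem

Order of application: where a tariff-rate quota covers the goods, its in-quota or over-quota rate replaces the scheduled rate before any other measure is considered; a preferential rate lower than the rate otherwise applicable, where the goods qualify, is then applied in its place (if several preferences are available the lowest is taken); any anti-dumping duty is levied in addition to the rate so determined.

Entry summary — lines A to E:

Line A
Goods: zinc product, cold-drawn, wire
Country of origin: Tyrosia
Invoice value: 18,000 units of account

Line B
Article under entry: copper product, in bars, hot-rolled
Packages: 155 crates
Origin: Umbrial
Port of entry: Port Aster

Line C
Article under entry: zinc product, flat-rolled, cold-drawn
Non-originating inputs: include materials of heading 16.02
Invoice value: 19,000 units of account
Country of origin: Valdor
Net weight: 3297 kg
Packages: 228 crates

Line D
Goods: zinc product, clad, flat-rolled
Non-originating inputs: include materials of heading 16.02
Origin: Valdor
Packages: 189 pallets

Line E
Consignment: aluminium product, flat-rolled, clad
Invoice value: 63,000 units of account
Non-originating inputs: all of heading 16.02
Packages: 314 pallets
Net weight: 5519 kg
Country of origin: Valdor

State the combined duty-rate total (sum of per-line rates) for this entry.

Line A: zinc → 16.02; wire → 16.02.03; cold-drawn → 16.02.03.02. Scheduled 29%. No special measure applies. → 29%.
Line B: copper → 16.03; in bars → 16.03.02; hot-rolled → 16.03.02.02. Scheduled 2%. No special measure applies. → 2%.
Line C: zinc → 16.02; flat-rolled → 16.02.02; cold-drawn → 16.02.02.03. Scheduled 28%. Valdor agreement on 16.01: 16.02.02.03 not covered. → 28%.
Line D: zinc → 16.02; flat-rolled → 16.02.02; clad → 16.02.02.02. Scheduled 4%. Valdor agreement on 16.01: 16.02.02.02 not covered. → 4%.
Line E: aluminium → 16.01; flat-rolled → 16.01.01; clad → 16.01.01.02. Scheduled 27%. Valdor agreement on 16.01: CTH met → 9% available; preferential 9%. → 9%.
Sum: 29% + 2% + 28% + 4% + 9% = 72%.

72%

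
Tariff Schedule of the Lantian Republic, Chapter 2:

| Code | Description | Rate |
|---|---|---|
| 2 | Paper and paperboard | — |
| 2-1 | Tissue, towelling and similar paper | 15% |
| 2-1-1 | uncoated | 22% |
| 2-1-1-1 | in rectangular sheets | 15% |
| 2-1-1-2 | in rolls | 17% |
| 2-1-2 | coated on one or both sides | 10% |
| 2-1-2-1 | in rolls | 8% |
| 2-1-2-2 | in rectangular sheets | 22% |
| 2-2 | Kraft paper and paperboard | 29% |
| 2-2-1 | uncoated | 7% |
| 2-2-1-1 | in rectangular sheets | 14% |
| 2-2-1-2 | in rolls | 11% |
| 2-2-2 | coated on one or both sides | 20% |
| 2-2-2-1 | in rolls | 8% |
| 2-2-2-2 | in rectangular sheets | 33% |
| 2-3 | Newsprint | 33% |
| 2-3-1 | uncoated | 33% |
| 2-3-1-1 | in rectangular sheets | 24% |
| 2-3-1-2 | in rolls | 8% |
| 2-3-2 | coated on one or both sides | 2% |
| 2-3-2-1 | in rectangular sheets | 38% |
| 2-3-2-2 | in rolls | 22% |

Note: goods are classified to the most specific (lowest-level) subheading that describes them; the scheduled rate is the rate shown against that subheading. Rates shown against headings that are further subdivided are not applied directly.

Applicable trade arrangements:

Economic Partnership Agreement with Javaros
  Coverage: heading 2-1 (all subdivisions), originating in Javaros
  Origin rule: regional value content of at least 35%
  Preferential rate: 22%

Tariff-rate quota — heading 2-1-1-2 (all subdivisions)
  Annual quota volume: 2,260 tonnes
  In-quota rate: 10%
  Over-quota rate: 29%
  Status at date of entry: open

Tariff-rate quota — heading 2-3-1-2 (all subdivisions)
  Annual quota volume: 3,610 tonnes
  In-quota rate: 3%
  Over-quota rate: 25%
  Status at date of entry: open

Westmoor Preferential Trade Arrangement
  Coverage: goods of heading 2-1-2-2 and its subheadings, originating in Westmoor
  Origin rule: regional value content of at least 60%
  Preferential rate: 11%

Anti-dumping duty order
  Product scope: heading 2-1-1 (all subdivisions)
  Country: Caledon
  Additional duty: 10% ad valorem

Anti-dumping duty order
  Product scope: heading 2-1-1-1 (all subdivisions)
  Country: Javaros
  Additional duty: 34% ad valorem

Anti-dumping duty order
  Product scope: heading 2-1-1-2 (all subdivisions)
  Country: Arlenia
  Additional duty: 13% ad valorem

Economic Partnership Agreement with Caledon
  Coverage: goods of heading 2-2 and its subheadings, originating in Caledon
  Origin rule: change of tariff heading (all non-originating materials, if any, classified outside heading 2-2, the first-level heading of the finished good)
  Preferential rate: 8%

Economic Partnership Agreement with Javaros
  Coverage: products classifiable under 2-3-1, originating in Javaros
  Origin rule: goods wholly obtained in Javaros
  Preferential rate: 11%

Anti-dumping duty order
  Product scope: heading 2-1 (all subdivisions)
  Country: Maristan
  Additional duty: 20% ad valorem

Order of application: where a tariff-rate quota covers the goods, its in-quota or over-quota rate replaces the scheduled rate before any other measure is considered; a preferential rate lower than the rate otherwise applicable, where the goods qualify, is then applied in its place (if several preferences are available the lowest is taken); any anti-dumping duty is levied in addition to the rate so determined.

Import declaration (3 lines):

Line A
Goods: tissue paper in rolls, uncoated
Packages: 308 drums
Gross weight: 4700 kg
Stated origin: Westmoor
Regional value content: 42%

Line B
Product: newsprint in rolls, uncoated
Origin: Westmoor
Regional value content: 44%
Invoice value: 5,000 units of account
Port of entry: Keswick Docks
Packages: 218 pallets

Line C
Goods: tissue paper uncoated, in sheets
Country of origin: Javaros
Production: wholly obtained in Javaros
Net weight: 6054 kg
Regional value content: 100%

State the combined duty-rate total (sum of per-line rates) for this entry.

62%

Line A: tissue paper → 2-1; uncoated → 2-1-1; in rolls → 2-1-1-2. Scheduled 17%. quota on 2-1-1-2 open → in-quota 10%; Westmoor agreement on 2-1-2-2: 2-1-1-2 not covered. → 10%.
Line B: newsprint → 2-3; uncoated → 2-3-1; in rolls → 2-3-1-2. Scheduled 8%. quota on 2-3-1-2 open → in-quota 3%; Westmoor agreement on 2-1-2-2: 2-3-1-2 not covered. → 3%.
Line C: tissue paper → 2-1; uncoated → 2-1-1; in sheets → 2-1-1-1. Scheduled 15%. Javaros agreement on 2-1: RVC ≥ 35% → 22% available; Javaros agreement on 2-3-1: 2-1-1-1 not covered; preference 22% not lower than 15% → no reduction; anti-dumping (Javaros, 2-1-1-1): +34%; total 15% + 34% = 49%. → 49%.
Sum: 10% + 3% + 49% = 62%.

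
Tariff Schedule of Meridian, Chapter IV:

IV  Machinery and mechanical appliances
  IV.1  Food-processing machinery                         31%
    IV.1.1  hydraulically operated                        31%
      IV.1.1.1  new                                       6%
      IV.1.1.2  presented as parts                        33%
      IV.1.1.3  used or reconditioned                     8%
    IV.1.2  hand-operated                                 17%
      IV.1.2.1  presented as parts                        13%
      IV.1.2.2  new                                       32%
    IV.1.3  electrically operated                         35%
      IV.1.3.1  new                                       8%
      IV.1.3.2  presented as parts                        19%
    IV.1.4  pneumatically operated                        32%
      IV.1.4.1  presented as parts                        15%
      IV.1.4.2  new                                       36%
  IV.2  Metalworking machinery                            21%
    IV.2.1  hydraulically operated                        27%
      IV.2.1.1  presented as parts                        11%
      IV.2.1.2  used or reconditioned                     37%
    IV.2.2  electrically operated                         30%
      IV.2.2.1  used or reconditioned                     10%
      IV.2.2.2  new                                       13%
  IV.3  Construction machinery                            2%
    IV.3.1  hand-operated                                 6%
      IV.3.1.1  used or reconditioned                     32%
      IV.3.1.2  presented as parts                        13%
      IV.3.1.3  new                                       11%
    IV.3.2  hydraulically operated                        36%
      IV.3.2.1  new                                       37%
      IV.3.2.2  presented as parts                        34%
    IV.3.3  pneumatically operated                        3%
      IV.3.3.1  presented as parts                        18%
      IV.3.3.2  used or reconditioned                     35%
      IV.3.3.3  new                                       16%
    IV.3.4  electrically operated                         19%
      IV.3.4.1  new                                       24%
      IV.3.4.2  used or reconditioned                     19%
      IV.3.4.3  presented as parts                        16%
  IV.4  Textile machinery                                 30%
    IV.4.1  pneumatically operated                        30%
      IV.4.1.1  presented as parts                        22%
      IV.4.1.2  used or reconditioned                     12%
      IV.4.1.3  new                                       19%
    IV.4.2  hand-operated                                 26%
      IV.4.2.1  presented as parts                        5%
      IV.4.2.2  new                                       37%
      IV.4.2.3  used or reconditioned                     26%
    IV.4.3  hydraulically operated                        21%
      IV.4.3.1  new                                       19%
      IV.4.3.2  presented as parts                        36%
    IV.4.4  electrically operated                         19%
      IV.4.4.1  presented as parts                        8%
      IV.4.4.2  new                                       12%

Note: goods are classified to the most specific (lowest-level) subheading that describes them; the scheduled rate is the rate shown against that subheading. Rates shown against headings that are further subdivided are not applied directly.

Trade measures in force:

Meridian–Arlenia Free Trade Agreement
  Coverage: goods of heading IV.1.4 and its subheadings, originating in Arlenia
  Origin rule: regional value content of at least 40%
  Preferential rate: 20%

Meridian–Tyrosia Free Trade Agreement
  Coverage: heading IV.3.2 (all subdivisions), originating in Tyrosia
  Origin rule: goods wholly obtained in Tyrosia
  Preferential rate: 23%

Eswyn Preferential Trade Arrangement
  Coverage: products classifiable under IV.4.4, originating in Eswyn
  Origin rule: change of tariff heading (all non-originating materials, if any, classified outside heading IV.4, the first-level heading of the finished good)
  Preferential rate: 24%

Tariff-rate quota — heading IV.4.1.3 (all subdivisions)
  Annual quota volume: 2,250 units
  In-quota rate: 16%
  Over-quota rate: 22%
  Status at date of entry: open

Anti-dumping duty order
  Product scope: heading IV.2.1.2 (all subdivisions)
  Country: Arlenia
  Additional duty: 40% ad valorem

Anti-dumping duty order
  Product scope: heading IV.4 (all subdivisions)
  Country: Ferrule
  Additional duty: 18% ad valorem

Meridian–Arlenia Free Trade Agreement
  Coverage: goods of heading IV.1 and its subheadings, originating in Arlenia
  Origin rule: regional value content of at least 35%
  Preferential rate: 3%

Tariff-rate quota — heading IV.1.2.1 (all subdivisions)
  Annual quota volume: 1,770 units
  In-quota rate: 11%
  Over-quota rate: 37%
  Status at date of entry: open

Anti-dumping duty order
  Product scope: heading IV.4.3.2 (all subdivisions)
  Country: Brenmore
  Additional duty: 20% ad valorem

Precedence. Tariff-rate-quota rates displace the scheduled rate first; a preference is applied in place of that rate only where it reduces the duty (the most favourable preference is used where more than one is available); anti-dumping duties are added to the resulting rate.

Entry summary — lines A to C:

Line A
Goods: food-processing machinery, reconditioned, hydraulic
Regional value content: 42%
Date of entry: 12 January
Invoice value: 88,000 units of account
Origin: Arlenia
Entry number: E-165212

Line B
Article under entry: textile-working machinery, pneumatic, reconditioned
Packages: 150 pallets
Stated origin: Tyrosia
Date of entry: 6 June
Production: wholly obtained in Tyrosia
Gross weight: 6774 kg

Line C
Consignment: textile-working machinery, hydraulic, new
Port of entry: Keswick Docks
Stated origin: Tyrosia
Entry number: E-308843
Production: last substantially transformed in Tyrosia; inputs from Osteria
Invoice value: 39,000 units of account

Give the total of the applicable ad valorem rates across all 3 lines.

34%

Line A: food-processing → IV.1; hydraulic → IV.1.1; reconditioned → IV.1.1.3. Scheduled 8%. Arlenia agreement on IV.1.4: IV.1.1.3 not covered; Arlenia agreement on IV.1: RVC ≥ 35% → 3% available; preferential 3%. → 3%.
Line B: textile-working → IV.4; pneumatic → IV.4.1; reconditioned → IV.4.1.2. Scheduled 12%. Tyrosia agreement on IV.3.2: IV.4.1.2 not covered. → 12%.
Line C: textile-working → IV.4; hydraulic → IV.4.3; new → IV.4.3.1. Scheduled 19%. Tyrosia agreement on IV.3.2: IV.4.3.1 not covered. → 19%.
Sum: 3% + 12% + 19% = 34%.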